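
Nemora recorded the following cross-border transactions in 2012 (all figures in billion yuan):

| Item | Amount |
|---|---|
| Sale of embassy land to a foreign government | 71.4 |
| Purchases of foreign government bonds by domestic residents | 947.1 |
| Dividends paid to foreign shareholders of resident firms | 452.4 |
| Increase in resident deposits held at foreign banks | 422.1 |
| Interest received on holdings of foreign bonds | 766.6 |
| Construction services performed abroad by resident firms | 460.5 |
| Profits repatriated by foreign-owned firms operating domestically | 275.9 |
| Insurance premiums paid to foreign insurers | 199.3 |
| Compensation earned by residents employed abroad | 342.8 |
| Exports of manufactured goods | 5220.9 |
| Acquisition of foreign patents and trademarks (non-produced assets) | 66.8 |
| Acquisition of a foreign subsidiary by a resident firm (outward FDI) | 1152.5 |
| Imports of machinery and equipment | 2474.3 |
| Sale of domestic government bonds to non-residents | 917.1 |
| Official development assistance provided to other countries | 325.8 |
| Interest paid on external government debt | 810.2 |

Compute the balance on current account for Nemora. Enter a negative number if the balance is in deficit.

2252.9

Goods: -2474.3 + 5220.9 = 2746.6
Services: 460.5 - 199.3 = 261.2
Primary income: 342.8 + 766.6 - 275.9 - 452.4 - 810.2 = -429.1
Secondary income: -325.8
Current account = 2746.6 + 261.2 + (-429.1) + (-325.8) = 2252.9
(Excluded from the current account — capital account: sale of embassy land to a foreign government 71.4, acquisition of foreign patents and trademarks (non-produced assets) 66.8; financial account: purchases of foreign government bonds by domestic residents 947.1, increase in resident deposits held at foreign banks 422.1, acquisition of a foreign subsidiary by a resident firm (outward FDI) 1152.5, sale of domestic government bonds to non-residents 917.1.)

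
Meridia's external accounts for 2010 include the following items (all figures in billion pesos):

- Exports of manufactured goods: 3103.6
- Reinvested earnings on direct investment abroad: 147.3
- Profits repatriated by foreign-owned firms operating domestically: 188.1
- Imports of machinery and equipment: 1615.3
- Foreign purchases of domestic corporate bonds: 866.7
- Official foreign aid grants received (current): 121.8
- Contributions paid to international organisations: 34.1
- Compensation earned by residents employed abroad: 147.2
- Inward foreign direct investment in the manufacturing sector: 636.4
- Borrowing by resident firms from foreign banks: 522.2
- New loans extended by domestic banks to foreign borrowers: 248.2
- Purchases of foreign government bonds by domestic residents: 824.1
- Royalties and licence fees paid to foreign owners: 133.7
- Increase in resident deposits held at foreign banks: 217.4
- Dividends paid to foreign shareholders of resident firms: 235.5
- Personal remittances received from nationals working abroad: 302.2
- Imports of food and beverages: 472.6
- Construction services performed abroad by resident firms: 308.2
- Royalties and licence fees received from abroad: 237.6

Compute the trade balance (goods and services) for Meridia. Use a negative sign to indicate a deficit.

1427.8

Goods: -472.6 + 3103.6 - 1615.3 = 1015.7
Services: -133.7 + 308.2 + 237.6 = 412.1
Trade balance = 1015.7 + 412.1 = 1427.8
(Excluded from the trade balance — primary income: reinvested earnings on direct investment abroad 147.3, profits repatriated by foreign-owned firms operating domestically 188.1, compensation earned by residents employed abroad 147.2, dividends paid to foreign shareholders of resident firms 235.5; financial account: foreign purchases of domestic corporate bonds 866.7, inward foreign direct investment in the manufacturing sector 636.4, borrowing by resident firms from foreign banks 522.2, new loans extended by domestic banks to foreign borrowers 248.2, purchases of foreign government bonds by domestic residents 824.1, increase in resident deposits held at foreign banks 217.4; secondary income: official foreign aid grants received (current) 121.8, contributions paid to international organisations 34.1, personal remittances received from nationals working abroad 302.2.)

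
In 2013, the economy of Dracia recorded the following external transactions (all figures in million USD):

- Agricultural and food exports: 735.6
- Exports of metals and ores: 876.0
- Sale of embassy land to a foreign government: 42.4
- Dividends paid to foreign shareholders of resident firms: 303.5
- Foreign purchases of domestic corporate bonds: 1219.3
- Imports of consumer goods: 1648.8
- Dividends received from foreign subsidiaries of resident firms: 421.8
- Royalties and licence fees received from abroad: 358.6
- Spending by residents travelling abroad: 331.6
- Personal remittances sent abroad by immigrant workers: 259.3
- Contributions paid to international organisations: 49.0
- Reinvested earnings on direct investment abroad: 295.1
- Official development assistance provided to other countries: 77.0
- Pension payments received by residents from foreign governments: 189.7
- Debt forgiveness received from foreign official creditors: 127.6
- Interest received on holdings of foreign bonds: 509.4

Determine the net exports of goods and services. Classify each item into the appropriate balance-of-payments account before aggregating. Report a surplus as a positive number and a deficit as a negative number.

-10.2

Goods: 876.0 + 735.6 - 1648.8 = -37.2
Services: -331.6 + 358.6 = 27.0
Trade balance = -37.2 + 27.0 = -10.2
(Excluded from the trade balance — capital account: sale of embassy land to a foreign government 42.4, debt forgiveness received from foreign official creditors 127.6; primary income: dividends paid to foreign shareholders of resident firms 303.5, dividends received from foreign subsidiaries of resident firms 421.8, reinvested earnings on direct investment abroad 295.1, interest received on holdings of foreign bonds 509.4; financial account: foreign purchases of domestic corporate bonds 1219.3; secondary income: personal remittances sent abroad by immigrant workers 259.3, contributions paid to international organisations 49.0, official development assistance provided to other countries 77.0, pension payments received by residents from foreign governments 189.7.)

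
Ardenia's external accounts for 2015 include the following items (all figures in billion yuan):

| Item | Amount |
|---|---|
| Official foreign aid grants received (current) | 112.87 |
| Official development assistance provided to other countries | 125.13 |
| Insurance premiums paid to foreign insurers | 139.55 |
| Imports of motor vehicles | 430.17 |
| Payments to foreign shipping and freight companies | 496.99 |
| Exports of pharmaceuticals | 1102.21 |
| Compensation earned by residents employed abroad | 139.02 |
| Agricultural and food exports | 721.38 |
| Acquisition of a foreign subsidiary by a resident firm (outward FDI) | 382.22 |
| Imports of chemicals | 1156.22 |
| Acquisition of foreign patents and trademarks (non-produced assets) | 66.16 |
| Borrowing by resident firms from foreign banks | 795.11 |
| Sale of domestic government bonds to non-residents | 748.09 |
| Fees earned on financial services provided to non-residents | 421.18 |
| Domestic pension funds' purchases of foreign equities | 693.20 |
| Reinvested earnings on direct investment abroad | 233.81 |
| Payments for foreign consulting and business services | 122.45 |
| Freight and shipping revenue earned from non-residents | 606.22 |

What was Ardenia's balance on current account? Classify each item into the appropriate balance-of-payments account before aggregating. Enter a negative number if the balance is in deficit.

866.18

Goods: 1102.21 + 721.38 - 430.17 - 1156.22 = 237.20
Services: -496.99 - 122.45 + 606.22 - 139.55 + 421.18 = 268.41
Primary income: 233.81 + 139.02 = 372.83
Secondary income: -125.13 + 112.87 = -12.26
Current account = 237.20 + 268.41 + 372.83 + (-12.26) = 866.18
(Excluded from the current account — financial account: acquisition of a foreign subsidiary by a resident firm (outward FDI) 382.22, borrowing by resident firms from foreign banks 795.11, sale of domestic government bonds to non-residents 748.09, domestic pension funds' purchases of foreign equities 693.20; capital account: acquisition of foreign patents and trademarks (non-produced assets) 66.16.)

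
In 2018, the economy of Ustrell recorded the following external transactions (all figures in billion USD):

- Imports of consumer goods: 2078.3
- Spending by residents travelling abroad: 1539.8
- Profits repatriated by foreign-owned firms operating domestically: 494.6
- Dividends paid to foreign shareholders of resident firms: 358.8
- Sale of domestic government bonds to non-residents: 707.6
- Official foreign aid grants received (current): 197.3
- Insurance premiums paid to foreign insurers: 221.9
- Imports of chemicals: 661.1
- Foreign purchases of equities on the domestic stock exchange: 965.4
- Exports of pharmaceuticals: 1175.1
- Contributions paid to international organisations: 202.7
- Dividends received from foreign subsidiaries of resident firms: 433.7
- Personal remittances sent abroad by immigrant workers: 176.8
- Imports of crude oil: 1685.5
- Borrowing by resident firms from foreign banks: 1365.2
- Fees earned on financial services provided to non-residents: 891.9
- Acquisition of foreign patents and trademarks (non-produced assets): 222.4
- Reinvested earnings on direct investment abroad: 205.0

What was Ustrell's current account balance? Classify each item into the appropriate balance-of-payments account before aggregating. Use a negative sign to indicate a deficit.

Goods: -1685.5 - 2078.3 + 1175.1 - 661.1 = -3249.8
Services: -221.9 - 1539.8 + 891.9 = -869.8
Primary income: 433.7 - 358.8 + 205.0 - 494.6 = -214.7
Secondary income: 197.3 - 176.8 - 202.7 = -182.2
Current account = (-3249.8) + (-869.8) + (-214.7) + (-182.2) = -4516.5
(Excluded from the current account — financial account: sale of domestic government bonds to non-residents 707.6, foreign purchases of equities on the domestic stock exchange 965.4, borrowing by resident firms from foreign banks 1365.2; capital account: acquisition of foreign patents and trademarks (non-produced assets) 222.4.)

-4516.5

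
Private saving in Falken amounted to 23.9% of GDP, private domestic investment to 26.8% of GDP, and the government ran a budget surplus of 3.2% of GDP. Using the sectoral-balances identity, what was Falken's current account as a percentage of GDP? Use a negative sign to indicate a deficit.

By the sectoral-balances identity, CA = (S_private - I) + (T - G).
Private balance = 23.9 - 26.8 = -2.9
Government balance (T - G) = 3.2
CA = -2.9 + 3.2 = 0.3

0.3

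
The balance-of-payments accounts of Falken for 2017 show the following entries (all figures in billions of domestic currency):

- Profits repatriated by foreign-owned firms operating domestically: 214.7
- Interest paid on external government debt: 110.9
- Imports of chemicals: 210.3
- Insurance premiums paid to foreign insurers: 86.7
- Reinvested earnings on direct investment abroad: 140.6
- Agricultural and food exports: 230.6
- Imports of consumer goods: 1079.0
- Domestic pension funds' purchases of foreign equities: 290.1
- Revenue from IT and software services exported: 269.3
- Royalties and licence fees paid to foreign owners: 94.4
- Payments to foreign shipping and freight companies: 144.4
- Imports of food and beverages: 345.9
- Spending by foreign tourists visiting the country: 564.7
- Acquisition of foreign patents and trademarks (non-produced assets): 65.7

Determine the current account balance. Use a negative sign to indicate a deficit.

-1081.1

Goods: -1079.0 - 345.9 + 230.6 - 210.3 = -1404.6
Services: 269.3 - 144.4 - 86.7 - 94.4 + 564.7 = 508.5
Primary income: -214.7 - 110.9 + 140.6 = -185.0
Current account = (-1404.6) + 508.5 + (-185.0) = -1081.1
(Excluded from the current account — financial account: domestic pension funds' purchases of foreign equities 290.1; capital account: acquisition of foreign patents and trademarks (non-produced assets) 65.7.)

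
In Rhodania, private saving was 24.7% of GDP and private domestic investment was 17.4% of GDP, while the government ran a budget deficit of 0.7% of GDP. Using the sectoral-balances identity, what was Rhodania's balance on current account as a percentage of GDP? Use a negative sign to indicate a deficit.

By the sectoral-balances identity, CA = (S_private - I) + (T - G).
Private balance = 24.7 - 17.4 = 7.3
Government balance (T - G) = -0.7
CA = 7.3 + (-0.7) = 6.6

6.6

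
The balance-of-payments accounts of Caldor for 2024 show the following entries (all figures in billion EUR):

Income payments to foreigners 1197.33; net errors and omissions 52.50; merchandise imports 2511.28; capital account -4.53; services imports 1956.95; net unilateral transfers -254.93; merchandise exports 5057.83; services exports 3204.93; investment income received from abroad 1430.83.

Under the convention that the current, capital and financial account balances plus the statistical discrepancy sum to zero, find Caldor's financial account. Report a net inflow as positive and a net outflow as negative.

-3821.07

Goods balance = 5057.83 - 2511.28 = 2546.55
Services balance = 3204.93 - 1956.95 = 1247.98
Trade balance (goods + services) = 2546.55 + 1247.98 = 3794.53
Net primary income = 1430.83 - 1197.33 = 233.50
Net secondary income = -254.93
Current account = 3794.53 + 233.50 + (-254.93) = 3773.10
Financial account = -(3773.10 + (-4.53) + 52.50) = -3821.07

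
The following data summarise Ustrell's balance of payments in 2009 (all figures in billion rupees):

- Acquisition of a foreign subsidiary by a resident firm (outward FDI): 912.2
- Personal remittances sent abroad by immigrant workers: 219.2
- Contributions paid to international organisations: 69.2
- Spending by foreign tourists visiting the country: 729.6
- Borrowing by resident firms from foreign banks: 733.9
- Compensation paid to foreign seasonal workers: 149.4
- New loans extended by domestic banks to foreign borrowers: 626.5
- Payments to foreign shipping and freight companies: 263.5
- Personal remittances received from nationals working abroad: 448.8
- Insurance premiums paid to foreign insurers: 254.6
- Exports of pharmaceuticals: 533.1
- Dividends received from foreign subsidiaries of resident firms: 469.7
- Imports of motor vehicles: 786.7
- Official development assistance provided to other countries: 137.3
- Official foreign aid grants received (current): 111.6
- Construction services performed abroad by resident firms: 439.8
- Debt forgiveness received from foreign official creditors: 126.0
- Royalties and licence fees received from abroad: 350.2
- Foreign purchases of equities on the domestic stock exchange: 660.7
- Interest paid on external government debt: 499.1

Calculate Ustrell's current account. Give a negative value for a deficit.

703.8

Goods: 533.1 - 786.7 = -253.6
Services: 729.6 + 350.2 + 439.8 - 254.6 - 263.5 = 1001.5
Primary income: 469.7 - 149.4 - 499.1 = -178.8
Secondary income: 111.6 - 137.3 + 448.8 - 219.2 - 69.2 = 134.7
Current account = (-253.6) + 1001.5 + (-178.8) + 134.7 = 703.8
(Excluded from the current account — financial account: acquisition of a foreign subsidiary by a resident firm (outward FDI) 912.2, borrowing by resident firms from foreign banks 733.9, new loans extended by domestic banks to foreign borrowers 626.5, foreign purchases of equities on the domestic stock exchange 660.7; capital account: debt forgiveness received from foreign official creditors 126.0.)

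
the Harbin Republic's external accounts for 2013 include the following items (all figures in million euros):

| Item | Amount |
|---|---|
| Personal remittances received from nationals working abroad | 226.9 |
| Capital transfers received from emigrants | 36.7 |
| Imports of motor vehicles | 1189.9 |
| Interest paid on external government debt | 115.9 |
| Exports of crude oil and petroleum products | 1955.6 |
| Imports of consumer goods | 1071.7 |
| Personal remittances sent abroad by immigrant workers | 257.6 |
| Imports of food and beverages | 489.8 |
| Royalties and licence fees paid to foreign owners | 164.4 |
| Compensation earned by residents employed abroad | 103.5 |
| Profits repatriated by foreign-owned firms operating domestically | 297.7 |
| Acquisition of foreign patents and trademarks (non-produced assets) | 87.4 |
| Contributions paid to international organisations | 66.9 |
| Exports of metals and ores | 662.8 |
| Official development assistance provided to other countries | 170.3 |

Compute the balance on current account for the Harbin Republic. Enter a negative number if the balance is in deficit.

-875.4

Goods: -1189.9 - 1071.7 - 489.8 + 662.8 + 1955.6 = -133.0
Services: -164.4
Primary income: -297.7 - 115.9 + 103.5 = -310.1
Secondary income: 226.9 - 66.9 - 170.3 - 257.6 = -267.9
Current account = (-133.0) + (-164.4) + (-310.1) + (-267.9) = -875.4
(Excluded from the current account — capital account: capital transfers received from emigrants 36.7, acquisition of foreign patents and trademarks (non-produced assets) 87.4.)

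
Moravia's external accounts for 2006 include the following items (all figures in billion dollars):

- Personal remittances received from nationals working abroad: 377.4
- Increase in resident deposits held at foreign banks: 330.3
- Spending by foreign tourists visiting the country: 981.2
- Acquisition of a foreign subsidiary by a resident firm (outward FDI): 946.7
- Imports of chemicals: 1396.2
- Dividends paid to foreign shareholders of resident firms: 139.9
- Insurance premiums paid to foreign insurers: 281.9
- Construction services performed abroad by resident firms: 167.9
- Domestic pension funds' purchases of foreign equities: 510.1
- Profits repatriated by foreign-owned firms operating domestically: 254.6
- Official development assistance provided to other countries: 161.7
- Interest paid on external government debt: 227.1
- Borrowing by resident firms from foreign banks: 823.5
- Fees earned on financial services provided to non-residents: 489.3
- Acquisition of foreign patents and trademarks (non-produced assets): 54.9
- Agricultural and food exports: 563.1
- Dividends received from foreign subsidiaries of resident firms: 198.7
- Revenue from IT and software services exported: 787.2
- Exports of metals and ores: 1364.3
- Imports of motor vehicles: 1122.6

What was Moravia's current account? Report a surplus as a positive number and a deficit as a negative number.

1345.1

Goods: 1364.3 - 1396.2 - 1122.6 + 563.1 = -591.4
Services: -281.9 + 167.9 + 489.3 + 787.2 + 981.2 = 2143.7
Primary income: -139.9 - 254.6 - 227.1 + 198.7 = -422.9
Secondary income: -161.7 + 377.4 = 215.7
Current account = (-591.4) + 2143.7 + (-422.9) + 215.7 = 1345.1
(Excluded from the current account — financial account: increase in resident deposits held at foreign banks 330.3, acquisition of a foreign subsidiary by a resident firm (outward FDI) 946.7, domestic pension funds' purchases of foreign equities 510.1, borrowing by resident firms from foreign banks 823.5; capital account: acquisition of foreign patents and trademarks (non-produced assets) 54.9.)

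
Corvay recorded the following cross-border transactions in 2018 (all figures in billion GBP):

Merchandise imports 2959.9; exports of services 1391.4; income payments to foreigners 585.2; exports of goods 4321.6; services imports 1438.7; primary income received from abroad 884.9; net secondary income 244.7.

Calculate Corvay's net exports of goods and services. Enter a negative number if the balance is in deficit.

1314.4

Goods balance = 4321.6 - 2959.9 = 1361.7
Services balance = 1391.4 - 1438.7 = -47.3
Trade balance (goods + services) = 1361.7 + (-47.3) = 1314.4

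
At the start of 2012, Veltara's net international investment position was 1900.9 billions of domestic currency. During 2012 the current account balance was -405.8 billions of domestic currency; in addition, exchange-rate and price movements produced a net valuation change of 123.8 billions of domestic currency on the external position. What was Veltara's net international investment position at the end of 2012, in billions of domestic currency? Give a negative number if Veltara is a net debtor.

1618.9

Change in NIIP = current account + net valuation change = -405.8 + 123.8 = -282.0
End-of-year NIIP = 1900.9 + (-282.0) = 1618.9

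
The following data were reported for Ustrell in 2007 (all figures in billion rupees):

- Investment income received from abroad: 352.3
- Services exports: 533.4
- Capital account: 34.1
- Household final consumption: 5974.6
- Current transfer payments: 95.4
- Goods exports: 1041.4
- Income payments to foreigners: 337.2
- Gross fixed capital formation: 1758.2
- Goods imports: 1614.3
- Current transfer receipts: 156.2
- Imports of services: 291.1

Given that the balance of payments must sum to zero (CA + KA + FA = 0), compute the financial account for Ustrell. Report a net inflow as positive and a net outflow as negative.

220.6

Goods balance = 1041.4 - 1614.3 = -572.9
Services balance = 533.4 - 291.1 = 242.3
Trade balance (goods + services) = -572.9 + 242.3 = -330.6
Net primary income = 352.3 - 337.2 = 15.1
Net secondary income = 156.2 - 95.4 = 60.8
Current account = -330.6 + 15.1 + 60.8 = -254.7
Financial account = -(-254.7 + 34.1) = 220.6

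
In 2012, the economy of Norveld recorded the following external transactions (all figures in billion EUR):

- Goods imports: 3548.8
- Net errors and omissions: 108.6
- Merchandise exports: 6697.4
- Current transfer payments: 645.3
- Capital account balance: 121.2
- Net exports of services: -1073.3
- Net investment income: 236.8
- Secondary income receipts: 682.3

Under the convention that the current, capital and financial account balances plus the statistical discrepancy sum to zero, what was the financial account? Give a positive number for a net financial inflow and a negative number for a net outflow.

-2578.9

Goods balance = 6697.4 - 3548.8 = 3148.6
Services balance = -1073.3
Trade balance (goods + services) = 3148.6 + (-1073.3) = 2075.3
Net primary income = 236.8
Net secondary income = 682.3 - 645.3 = 37.0
Current account = 2075.3 + 236.8 + 37.0 = 2349.1
Financial account = -(2349.1 + 121.2 + 108.6) = -2578.9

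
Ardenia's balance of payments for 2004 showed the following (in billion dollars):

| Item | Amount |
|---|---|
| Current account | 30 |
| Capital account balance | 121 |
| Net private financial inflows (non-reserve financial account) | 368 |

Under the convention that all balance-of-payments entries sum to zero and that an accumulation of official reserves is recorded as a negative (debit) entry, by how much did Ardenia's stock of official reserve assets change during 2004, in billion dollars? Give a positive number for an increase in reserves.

Official reserve transactions balance = -(30 + 121 + 368) = -519
An accumulation of reserves is recorded as a debit (negative entry), so the change in the stock of reserves is the negative of that balance.
Change in official reserves = -(-519) = 519

519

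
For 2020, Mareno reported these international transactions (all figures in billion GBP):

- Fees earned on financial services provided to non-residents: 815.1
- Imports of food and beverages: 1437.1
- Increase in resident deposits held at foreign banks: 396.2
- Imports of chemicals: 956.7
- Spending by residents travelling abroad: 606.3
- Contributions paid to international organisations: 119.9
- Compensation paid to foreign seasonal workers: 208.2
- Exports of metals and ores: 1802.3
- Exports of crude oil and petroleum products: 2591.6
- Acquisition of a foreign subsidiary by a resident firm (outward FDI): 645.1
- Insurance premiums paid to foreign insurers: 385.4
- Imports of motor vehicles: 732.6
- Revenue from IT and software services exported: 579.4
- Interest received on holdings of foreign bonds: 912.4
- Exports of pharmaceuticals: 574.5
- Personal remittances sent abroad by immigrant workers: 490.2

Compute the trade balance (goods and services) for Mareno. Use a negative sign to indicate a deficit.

Goods: -732.6 + 2591.6 - 1437.1 + 574.5 + 1802.3 - 956.7 = 1842.0
Services: 815.1 - 385.4 + 579.4 - 606.3 = 402.8
Trade balance = 1842.0 + 402.8 = 2244.8
(Excluded from the trade balance — financial account: increase in resident deposits held at foreign banks 396.2, acquisition of a foreign subsidiary by a resident firm (outward FDI) 645.1; secondary income: contributions paid to international organisations 119.9, personal remittances sent abroad by immigrant workers 490.2; primary income: compensation paid to foreign seasonal workers 208.2, interest received on holdings of foreign bonds 912.4.)

2244.8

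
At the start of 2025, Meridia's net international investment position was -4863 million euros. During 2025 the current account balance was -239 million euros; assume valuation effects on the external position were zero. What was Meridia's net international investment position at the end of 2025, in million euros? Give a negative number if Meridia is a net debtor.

-5102

With no valuation effects, change in NIIP = current account = -239
End-of-year NIIP = -4863 + (-239) = -5102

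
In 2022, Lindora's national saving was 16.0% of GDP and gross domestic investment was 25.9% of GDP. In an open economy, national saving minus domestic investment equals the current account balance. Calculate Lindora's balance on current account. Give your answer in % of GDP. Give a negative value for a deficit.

CA = S - I = 16.0 - 25.9 = -9.9

-9.9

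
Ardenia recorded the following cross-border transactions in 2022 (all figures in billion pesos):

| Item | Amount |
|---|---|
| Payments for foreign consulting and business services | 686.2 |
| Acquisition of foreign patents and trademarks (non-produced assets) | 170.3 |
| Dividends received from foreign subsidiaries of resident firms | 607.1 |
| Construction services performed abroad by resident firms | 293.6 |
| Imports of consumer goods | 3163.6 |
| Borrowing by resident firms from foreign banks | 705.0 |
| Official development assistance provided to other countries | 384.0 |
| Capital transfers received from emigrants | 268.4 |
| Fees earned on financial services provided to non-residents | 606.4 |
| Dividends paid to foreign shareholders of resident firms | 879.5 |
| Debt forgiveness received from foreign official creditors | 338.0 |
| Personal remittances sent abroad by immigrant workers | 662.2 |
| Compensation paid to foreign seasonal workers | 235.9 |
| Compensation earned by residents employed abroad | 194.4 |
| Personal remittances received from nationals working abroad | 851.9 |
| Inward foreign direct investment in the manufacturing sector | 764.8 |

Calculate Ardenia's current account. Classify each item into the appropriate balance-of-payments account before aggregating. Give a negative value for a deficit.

Goods: -3163.6
Services: -686.2 + 293.6 + 606.4 = 213.8
Primary income: -235.9 - 879.5 + 194.4 + 607.1 = -313.9
Secondary income: -384.0 + 851.9 - 662.2 = -194.3
Current account = (-3163.6) + 213.8 + (-313.9) + (-194.3) = -3458.0
(Excluded from the current account — capital account: acquisition of foreign patents and trademarks (non-produced assets) 170.3, capital transfers received from emigrants 268.4, debt forgiveness received from foreign official creditors 338.0; financial account: borrowing by resident firms from foreign banks 705.0, inward foreign direct investment in the manufacturing sector 764.8.)

-3458.0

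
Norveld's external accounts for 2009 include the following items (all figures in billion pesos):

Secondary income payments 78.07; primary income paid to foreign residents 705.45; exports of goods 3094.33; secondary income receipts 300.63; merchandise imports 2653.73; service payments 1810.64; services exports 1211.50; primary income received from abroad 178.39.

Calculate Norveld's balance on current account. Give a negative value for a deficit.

-463.04

Goods balance = 3094.33 - 2653.73 = 440.60
Services balance = 1211.50 - 1810.64 = -599.14
Trade balance (goods + services) = 440.60 + (-599.14) = -158.54
Net primary income = 178.39 - 705.45 = -527.06
Net secondary income = 300.63 - 78.07 = 222.56
Current account = -158.54 + (-527.06) + 222.56 = -463.04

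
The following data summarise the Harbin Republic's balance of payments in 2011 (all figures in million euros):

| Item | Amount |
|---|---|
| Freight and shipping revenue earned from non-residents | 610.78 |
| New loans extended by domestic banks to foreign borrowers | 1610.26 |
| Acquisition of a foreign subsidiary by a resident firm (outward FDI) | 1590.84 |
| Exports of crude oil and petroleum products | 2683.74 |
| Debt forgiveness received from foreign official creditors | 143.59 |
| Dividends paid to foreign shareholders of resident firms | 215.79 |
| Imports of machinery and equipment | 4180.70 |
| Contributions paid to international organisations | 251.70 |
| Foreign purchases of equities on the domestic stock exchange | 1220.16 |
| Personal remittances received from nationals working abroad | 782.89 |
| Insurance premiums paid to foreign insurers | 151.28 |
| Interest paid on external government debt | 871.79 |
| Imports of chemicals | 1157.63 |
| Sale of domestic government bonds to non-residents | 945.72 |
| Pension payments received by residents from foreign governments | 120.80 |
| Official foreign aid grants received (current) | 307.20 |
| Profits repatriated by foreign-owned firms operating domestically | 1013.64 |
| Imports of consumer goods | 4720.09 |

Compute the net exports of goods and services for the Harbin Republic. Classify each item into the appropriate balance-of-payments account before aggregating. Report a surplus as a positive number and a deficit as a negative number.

-6915.18

Goods: -4180.70 + 2683.74 - 1157.63 - 4720.09 = -7374.68
Services: -151.28 + 610.78 = 459.50
Trade balance = -7374.68 + 459.50 = -6915.18
(Excluded from the trade balance — financial account: new loans extended by domestic banks to foreign borrowers 1610.26, acquisition of a foreign subsidiary by a resident firm (outward FDI) 1590.84, foreign purchases of equities on the domestic stock exchange 1220.16, sale of domestic government bonds to non-residents 945.72; capital account: debt forgiveness received from foreign official creditors 143.59; primary income: dividends paid to foreign shareholders of resident firms 215.79, interest paid on external government debt 871.79, profits repatriated by foreign-owned firms operating domestically 1013.64; secondary income: contributions paid to international organisations 251.70, personal remittances received from nationals working abroad 782.89, pension payments received by residents from foreign governments 120.80, official foreign aid grants received (current) 307.20.)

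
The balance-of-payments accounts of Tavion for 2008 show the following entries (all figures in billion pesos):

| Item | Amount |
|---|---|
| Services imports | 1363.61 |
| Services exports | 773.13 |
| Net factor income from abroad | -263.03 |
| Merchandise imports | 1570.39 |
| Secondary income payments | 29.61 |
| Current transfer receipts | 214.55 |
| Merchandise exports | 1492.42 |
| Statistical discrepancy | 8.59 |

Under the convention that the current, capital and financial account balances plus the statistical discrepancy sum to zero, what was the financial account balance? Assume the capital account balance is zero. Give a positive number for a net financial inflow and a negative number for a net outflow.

737.95

Goods balance = 1492.42 - 1570.39 = -77.97
Services balance = 773.13 - 1363.61 = -590.48
Trade balance (goods + services) = -77.97 + (-590.48) = -668.45
Net primary income = -263.03
Net secondary income = 214.55 - 29.61 = 184.94
Current account = -668.45 + (-263.03) + 184.94 = -746.54
Financial account = -(-746.54 + 8.59) = 737.95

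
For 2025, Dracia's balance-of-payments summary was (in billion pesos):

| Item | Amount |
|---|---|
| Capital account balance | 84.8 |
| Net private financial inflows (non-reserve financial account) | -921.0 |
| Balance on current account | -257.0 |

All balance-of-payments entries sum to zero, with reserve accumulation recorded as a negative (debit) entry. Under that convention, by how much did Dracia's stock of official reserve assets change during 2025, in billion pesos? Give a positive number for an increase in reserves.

Official reserve transactions balance = -((-257.0) + 84.8 + (-921.0)) = 1093.2
An accumulation of reserves is recorded as a debit (negative entry), so the change in the stock of reserves is the negative of that balance.
Change in official reserves = -(1093.2) = -1093.2

-1093.2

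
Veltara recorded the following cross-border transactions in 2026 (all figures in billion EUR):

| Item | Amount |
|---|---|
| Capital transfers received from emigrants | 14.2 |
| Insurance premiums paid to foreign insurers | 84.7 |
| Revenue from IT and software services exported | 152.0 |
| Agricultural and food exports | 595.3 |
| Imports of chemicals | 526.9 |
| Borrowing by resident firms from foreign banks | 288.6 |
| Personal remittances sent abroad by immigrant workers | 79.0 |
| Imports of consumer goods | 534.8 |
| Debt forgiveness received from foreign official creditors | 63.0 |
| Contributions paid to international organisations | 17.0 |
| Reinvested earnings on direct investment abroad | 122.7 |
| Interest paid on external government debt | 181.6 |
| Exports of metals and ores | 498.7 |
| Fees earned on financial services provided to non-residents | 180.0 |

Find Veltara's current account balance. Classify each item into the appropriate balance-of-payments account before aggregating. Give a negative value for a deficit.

124.7

Goods: -526.9 + 498.7 + 595.3 - 534.8 = 32.3
Services: -84.7 + 180.0 + 152.0 = 247.3
Primary income: 122.7 - 181.6 = -58.9
Secondary income: -17.0 - 79.0 = -96.0
Current account = 32.3 + 247.3 + (-58.9) + (-96.0) = 124.7
(Excluded from the current account — capital account: capital transfers received from emigrants 14.2, debt forgiveness received from foreign official creditors 63.0; financial account: borrowing by resident firms from foreign banks 288.6.)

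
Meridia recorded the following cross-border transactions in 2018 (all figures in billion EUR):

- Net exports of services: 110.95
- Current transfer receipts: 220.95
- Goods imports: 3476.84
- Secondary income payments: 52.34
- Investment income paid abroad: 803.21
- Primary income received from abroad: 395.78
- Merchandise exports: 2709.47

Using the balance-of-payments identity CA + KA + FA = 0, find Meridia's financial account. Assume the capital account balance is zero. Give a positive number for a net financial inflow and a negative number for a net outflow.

895.24

Goods balance = 2709.47 - 3476.84 = -767.37
Services balance = 110.95
Trade balance (goods + services) = -767.37 + 110.95 = -656.42
Net primary income = 395.78 - 803.21 = -407.43
Net secondary income = 220.95 - 52.34 = 168.61
Current account = -656.42 + (-407.43) + 168.61 = -895.24
Financial account = -(-895.24) = 895.24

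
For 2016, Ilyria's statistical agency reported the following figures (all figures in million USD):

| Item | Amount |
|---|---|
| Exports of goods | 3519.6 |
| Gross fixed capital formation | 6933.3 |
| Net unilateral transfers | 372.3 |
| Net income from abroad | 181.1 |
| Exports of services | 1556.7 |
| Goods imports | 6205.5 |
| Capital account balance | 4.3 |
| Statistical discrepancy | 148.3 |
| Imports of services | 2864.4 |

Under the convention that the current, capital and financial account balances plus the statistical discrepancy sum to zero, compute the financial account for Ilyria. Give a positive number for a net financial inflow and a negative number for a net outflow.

Goods balance = 3519.6 - 6205.5 = -2685.9
Services balance = 1556.7 - 2864.4 = -1307.7
Trade balance (goods + services) = -2685.9 + (-1307.7) = -3993.6
Net primary income = 181.1
Net secondary income = 372.3
Current account = -3993.6 + 181.1 + 372.3 = -3440.2
Financial account = -(-3440.2 + 4.3 + 148.3) = 3287.6

3287.6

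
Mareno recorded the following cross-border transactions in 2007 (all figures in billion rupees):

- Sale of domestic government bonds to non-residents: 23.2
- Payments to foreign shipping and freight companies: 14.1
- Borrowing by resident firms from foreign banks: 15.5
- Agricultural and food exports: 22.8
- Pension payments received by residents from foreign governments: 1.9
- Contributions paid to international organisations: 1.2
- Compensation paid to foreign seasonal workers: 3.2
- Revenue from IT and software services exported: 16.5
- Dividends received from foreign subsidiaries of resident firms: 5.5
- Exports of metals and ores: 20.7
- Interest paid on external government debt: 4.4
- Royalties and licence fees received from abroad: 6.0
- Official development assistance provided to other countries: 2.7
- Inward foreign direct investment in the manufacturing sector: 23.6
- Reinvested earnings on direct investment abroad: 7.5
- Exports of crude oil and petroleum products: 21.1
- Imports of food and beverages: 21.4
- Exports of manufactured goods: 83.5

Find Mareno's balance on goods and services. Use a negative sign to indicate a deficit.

Goods: 22.8 + 21.1 + 20.7 - 21.4 + 83.5 = 126.7
Services: -14.1 + 6.0 + 16.5 = 8.4
Trade balance = 126.7 + 8.4 = 135.1
(Excluded from the trade balance — financial account: sale of domestic government bonds to non-residents 23.2, borrowing by resident firms from foreign banks 15.5, inward foreign direct investment in the manufacturing sector 23.6; secondary income: pension payments received by residents from foreign governments 1.9, contributions paid to international organisations 1.2, official development assistance provided to other countries 2.7; primary income: compensation paid to foreign seasonal workers 3.2, dividends received from foreign subsidiaries of resident firms 5.5, interest paid on external government debt 4.4, reinvested earnings on direct investment abroad 7.5.)

135.1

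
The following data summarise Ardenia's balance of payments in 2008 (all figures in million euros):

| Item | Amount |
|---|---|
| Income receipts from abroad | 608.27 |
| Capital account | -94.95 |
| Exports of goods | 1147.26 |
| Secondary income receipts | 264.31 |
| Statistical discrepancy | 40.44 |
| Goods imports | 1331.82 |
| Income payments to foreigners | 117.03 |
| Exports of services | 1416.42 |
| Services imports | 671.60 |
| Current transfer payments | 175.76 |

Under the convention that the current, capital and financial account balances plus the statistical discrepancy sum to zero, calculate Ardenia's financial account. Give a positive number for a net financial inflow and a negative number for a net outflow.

Goods balance = 1147.26 - 1331.82 = -184.56
Services balance = 1416.42 - 671.60 = 744.82
Trade balance (goods + services) = -184.56 + 744.82 = 560.26
Net primary income = 608.27 - 117.03 = 491.24
Net secondary income = 264.31 - 175.76 = 88.55
Current account = 560.26 + 491.24 + 88.55 = 1140.05
Financial account = -(1140.05 + (-94.95) + 40.44) = -1085.54

-1085.54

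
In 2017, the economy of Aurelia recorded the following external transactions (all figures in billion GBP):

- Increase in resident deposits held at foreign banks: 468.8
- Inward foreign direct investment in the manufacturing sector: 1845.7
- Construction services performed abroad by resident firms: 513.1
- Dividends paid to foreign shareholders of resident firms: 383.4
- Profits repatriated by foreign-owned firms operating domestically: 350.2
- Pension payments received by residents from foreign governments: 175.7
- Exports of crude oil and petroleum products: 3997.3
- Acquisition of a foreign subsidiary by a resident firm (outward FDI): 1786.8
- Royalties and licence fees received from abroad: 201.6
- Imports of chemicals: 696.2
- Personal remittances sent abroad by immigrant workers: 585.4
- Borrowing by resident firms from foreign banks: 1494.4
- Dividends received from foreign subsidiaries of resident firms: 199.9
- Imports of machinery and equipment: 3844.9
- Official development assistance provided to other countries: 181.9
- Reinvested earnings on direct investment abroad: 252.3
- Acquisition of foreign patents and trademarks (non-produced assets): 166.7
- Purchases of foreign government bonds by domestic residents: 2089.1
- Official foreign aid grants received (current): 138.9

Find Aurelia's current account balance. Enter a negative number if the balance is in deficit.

Goods: 3997.3 - 696.2 - 3844.9 = -543.8
Services: 513.1 + 201.6 = 714.7
Primary income: -350.2 - 383.4 + 252.3 + 199.9 = -281.4
Secondary income: -181.9 - 585.4 + 138.9 + 175.7 = -452.7
Current account = (-543.8) + 714.7 + (-281.4) + (-452.7) = -563.2
(Excluded from the current account — financial account: increase in resident deposits held at foreign banks 468.8, inward foreign direct investment in the manufacturing sector 1845.7, acquisition of a foreign subsidiary by a resident firm (outward FDI) 1786.8, borrowing by resident firms from foreign banks 1494.4, purchases of foreign government bonds by domestic residents 2089.1; capital account: acquisition of foreign patents and trademarks (non-produced assets) 166.7.)

-563.2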